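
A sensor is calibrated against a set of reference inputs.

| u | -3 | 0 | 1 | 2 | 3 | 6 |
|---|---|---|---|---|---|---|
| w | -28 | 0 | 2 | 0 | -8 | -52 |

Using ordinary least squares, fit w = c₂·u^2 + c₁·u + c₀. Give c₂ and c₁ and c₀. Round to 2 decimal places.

c₂ = -2.03, c₁ = 3.43, c₀ = 0.48

Normal-equation sums: Σu^2·u^2 = 1475, Σu^2·u = 225, Σu^2 = 59, Σu·u = 59, Σu = 9, Σ1 = 6.
And Σu^2·w = -2194, Σu·w = -250, Σw = -86.
MᵀM·[c₂, c₁, c₀]ᵀ = Mᵀw becomes [[1475, 225, 59]; [225, 59, 9]; [59, 9, 6]]·[c₂, c₁, c₀]ᵀ = [-2194, -250, -86]ᵀ.
Row-reducing yields c₂ = -739/364, c₁ = 1249/364, c₀ = 44/91.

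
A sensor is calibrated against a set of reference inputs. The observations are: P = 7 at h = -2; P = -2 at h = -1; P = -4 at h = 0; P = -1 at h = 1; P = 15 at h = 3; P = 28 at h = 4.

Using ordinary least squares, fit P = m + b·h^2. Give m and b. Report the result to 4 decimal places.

m = -3.0650, b = 1.9803

Compute the Gram sums: Σ1 = 6, Σh^2 = 31, Σh^2·h^2 = 355.
Moment sums: ΣP = 43, Σh^2·P = 608.
Determinant 6·355 − 31² = 1169.
m = (43·355 − 31·608)/1169 = -3583/1169; b = (6·608 − 31·43)/1169 = 2315/1169.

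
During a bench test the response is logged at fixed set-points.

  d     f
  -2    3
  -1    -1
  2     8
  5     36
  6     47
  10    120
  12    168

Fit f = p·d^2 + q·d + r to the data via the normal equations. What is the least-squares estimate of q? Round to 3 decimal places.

Setting ∂/∂p … = 0 gives: 32690·p + 3068·q + 314·r = 38827;  3068·p + 314·q + 32·r = 3689;  314·p + 32·q + 7·r = 381.
Inverting the 3×3 Gram matrix, [p, q, r]ᵀ = [1632493/1592538, 2599451/1592538, 261232/265423]ᵀ.

q = 1.632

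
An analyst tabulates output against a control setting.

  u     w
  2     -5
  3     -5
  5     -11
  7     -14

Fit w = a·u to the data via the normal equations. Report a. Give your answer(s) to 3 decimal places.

a = -2.046

With design matrix X, XᵀX = [[87]] and Xᵀw = [-178]ᵀ.
a = (-178)/87 = -2.04598.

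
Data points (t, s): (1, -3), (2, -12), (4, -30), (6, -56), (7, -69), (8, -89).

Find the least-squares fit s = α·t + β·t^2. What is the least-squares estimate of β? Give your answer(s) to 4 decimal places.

Entries of AᵀA: Σt·t = 170, Σt·t^2 = 1144, Σt^2·t^2 = 8066.
Moment sums: Σt·s = -1678, Σt^2·s = -11624.
So AᵀA·[α, β]ᵀ = Aᵀs: [[170, 1144]; [1144, 8066]]·[α, β]ᵀ = [-1678, -11624]ᵀ.
det = 170·8066 − 1144² = 62484.
α = ((-1678)·8066 − 1144·(-11624))/62484 = -19741/5207; β = (170·(-11624) − 1144·(-1678))/62484 = -4704/5207.

β = -0.9034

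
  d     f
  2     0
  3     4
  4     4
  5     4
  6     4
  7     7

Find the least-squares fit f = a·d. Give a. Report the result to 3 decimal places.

a = 0.871

Forming MᵀM = [[139]] and Mᵀf = [121]ᵀ gives MᵀM·[a]ᵀ = Mᵀf.
Hence a = 121 / 139 ≈ 0.870504.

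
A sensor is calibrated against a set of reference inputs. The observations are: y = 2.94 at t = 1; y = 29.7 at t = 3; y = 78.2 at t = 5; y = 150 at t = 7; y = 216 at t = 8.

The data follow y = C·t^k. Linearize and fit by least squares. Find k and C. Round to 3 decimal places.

Let Y = ln y. Fitting Y = k·ln t + ln C by least squares:
Sums: Σln t = 6.7334, Σ(ln t)² = 11.9079, Σln y = 19.2147, Σln t·ln y = 31.6694.
Normal system: [[11.9079, 6.7334]; [6.7334, 5]]·[k, ln C]ᵀ = [31.6694, 19.2147]ᵀ.
Δ = 11.9079·5 − (6.7334)² = 14.2007; k = (31.6694·5 − 6.7334·19.2147)/14.2007 = 2.03977, ln C = (11.9079·19.2147 − 6.7334·31.6694)/14.2007 = 1.09603, so C = exp(1.09603) = 2.99226.

k = 2.040, C = 2.992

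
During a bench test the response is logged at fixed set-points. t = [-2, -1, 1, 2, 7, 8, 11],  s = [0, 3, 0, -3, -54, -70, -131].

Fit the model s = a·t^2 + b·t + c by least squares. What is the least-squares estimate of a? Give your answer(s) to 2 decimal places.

The normal equations are: 21172·a + 2186·b + 244·c = -22986;  2186·a + 244·b + 26·c = -2388;  244·a + 26·b + 7·c = -255.
Inverting the 3×3 Gram matrix, [a, b, c]ᵀ = [-45593/44681, -40921/44681, 113569/44681]ᵀ.

a = -1.02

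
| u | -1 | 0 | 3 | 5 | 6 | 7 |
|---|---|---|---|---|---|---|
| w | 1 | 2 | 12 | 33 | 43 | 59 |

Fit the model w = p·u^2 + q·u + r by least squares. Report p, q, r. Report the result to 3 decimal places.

p = 1.071, q = 0.729, r = 1.143

Normal-equation sums: Σu^2·u^2 = 4404, Σu^2·u = 710, Σu^2 = 120, Σu·u = 120, Σu = 20, Σ1 = 6.
Right-hand side: Σu^2·w = 5373, Σu·w = 871, Σw = 150.
Inverting the 3×3 Gram matrix, [p, q, r]ᵀ = [15/14, 51/70, 8/7]ᵀ.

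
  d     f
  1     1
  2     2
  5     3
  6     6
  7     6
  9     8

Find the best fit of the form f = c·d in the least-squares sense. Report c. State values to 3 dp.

c = 0.867

Setting ∂/∂c … = 0 gives: 196·c = 170.
(Σd·d = 196, Σd·f = 170.)
Hence c = 170 / 196 ≈ 0.867347.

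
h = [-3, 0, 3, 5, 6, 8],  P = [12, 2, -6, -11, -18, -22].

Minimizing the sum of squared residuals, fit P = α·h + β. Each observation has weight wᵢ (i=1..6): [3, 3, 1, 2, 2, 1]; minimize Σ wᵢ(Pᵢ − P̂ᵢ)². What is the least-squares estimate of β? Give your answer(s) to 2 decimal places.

From the data, Σwᵢ·h·h = 222, Σwᵢ·h = 24, Σwᵢ·1 = 12.
Moment sums: Σwᵢ·h·P = -628, Σwᵢ·P = -44.
Normal equations: [[222, 24]; [24, 12]]·[α, β]ᵀ = [-628, -44]ᵀ.
Eliminating β: 12·(row 1) − 24·(row 2) gives 2088·α = 12·(-628) − 24·(-44) = -6480, so α = -90/29.
Then β = ((-44) − 24·(-90/29))/12 = 221/87.

β = 2.54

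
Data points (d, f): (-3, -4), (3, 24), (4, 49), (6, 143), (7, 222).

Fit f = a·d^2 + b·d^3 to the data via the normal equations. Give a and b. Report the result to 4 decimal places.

a = 1.0502, b = 0.4947

From the data, Σd^2·d^2 = 4115, Σd^2·d^3 = 25607, Σd^3·d^3 = 169859.
Right-hand side: Σd^2·f = 16990, Σd^3·f = 110926.
Normal equations: [[4115, 25607]; [25607, 169859]]·[a, b]ᵀ = [16990, 110926]ᵀ.
Eliminating b: 169859·(row 1) − 25607·(row 2) gives 43251336·a = 169859·16990 − 25607·110926 = 45422328, so a = 1892597/1802139.
Then b = (110926 − 25607·(1892597/1802139))/169859 = 891565/1802139.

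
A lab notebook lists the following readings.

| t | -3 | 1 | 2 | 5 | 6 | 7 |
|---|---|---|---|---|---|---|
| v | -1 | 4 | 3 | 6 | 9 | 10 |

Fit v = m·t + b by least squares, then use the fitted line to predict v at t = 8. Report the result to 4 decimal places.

v̂ = 10.4524

With design matrix X, XᵀX = [[124, 18]; [18, 6]] and Xᵀv = [167, 31]ᵀ.
Δ = 124·6 − 18² = 420.
m = (167·6 − 18·31)/420 = 37/35; b = (124·31 − 18·167)/420 = 419/210.
At t = 8: v̂ = (37/35)·(8) + (419/210)·(1) = 439/42.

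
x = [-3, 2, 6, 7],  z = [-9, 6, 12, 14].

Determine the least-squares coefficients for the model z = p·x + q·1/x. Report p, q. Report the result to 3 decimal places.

p = 1.889, q = 5.972

The normal system MᵀM·[p, q]ᵀ = Mᵀz is [[98, 4]; [4, 361/882]]·[p, q]ᵀ = [209, 10]ᵀ.
det = 98·(361/882) − 4² = 217/9.
p = (209·(361/882) − 4·10)/(217/9) = 40169/21266; q = (98·10 − 4·209)/(217/9) = 1296/217.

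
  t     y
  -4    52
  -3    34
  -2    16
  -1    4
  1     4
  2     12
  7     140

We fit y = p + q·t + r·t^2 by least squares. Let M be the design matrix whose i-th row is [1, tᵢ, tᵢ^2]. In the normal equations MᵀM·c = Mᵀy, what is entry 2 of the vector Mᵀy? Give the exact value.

Entry 2 ↔ basis t, so (Mᵀy)_{2} = Σᵢ (t)·yᵢ = (-4)·(52) + (-3)·(34) + (-2)·(16) + (-1)·(4) + (1)·(4) + (2)·(12) + (7)·(140) = 662.

662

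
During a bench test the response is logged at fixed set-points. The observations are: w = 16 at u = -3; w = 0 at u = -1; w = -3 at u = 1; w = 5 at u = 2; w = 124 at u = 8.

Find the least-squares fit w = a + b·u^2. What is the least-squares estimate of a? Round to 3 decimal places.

a = -2.984

From the data, Σ1 = 5, Σu^2 = 79, Σu^2·u^2 = 4195.
Right-hand side: Σw = 142, Σu^2·w = 8097.
Eliminating b: 4195·(row 1) − 79·(row 2) gives 14734·a = 4195·142 − 79·8097 = -43973, so a = -43973/14734.
Then b = (8097 − 79·(-43973/14734))/4195 = 29267/14734.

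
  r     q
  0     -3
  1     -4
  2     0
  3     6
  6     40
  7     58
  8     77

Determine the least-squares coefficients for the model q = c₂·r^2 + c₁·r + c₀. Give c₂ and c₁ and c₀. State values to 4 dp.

Setting ∂/∂c₂ … = 0 gives: 7891·c₂ + 1107·c₁ + 163·c₀ = 9260;  1107·c₂ + 163·c₁ + 27·c₀ = 1276;  163·c₂ + 27·c₁ + 7·c₀ = 174.
(Σr^2·r^2 = 7891, Σr^2·r = 1107, Σr^2 = 163, Σr·r = 163, Σr = 27, Σ1 = 7, Σr^2·q = 9260, Σr·q = 1276, Σq = 174.)
Solving the 3×3 system (Gaussian elimination) gives c₂ = 7547/5376, c₁ = -2027/1792, c₀ = -9325/2688.

c₂ = 1.4038, c₁ = -1.1311, c₀ = -3.4691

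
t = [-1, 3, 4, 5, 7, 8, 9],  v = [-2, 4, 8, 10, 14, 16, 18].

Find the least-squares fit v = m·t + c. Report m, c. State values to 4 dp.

With design matrix M, MᵀM = [[245, 35]; [35, 7]] and Mᵀv = [484, 68]ᵀ.
Determinant 245·7 − 35² = 490.
m = (484·7 − 35·68)/490 = 72/35; c = (245·68 − 35·484)/490 = -4/7.

m = 2.0571, c = -0.5714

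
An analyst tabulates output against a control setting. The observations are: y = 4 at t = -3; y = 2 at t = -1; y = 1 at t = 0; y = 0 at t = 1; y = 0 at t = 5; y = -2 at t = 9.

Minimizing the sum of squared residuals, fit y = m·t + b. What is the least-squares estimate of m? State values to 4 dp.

m = -0.4251

With design matrix X, XᵀX = [[117, 11]; [11, 6]] and Xᵀy = [-32, 5]ᵀ.
Δ = 117·6 − 11² = 581.
m = ((-32)·6 − 11·5)/581 = -247/581; b = (117·5 − 11·(-32))/581 = 937/581.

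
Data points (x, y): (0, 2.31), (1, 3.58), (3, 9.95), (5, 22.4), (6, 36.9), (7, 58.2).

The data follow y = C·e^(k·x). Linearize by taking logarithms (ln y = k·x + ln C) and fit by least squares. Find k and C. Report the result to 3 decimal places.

k = 0.460, C = 2.325

Linearized form: ln y = k·x + ln C. From the 6 transformed points,
Σx = 22.0000, Σ(x)² = 120.0000, Σln y = 15.1913, Σx·ln y = 73.8099.
Equations: 120.0000·k + 22.0000·ln C = 73.8099;  22.0000·k + 6·ln C = 15.1913.
Solving (det = 236.0000): k = 0.46038, ln C = 0.84383, so C = exp(0.84383) = 2.32526.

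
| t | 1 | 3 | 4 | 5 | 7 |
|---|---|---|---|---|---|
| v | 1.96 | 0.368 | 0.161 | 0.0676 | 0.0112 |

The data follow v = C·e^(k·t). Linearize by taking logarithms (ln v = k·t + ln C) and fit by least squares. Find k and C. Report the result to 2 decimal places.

Linearized form: ln v = k·t + ln C. From the 5 transformed points,
Σt = 20.0000, Σ(t)² = 100.0000, Σln v = -9.3391, Σt·ln v = -54.5451.
Equations: 100.0000·k + 20.0000·ln C = -54.5451;  20.0000·k + 5·ln C = -9.3391.
Slope k = (n·Σt·ln v − Σt·Σln v)/(n·Σ(t)² − (Σt)²) = (5·-54.5451 − 20.0000·-9.3391)/100.0000 = -0.85944; ln C = (Σln v − k·Σt)/n = 1.56995, so C = exp(1.56995) = 4.80642.

k = -0.86, C = 4.81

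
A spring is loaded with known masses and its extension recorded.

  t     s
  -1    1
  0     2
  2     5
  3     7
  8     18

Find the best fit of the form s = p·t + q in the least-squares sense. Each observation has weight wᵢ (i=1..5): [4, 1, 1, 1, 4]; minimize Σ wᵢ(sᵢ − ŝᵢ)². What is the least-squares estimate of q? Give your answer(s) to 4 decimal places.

q = 2.4404

From the data, Σwᵢ·t·t = 273, Σwᵢ·t = 33, Σwᵢ·1 = 11.
And Σwᵢ·t·s = 603, Σwᵢ·s = 90.
Normal equations: [[273, 33]; [33, 11]]·[p, q]ᵀ = [603, 90]ᵀ.
Determinant 273·11 − 33² = 1914.
p = (603·11 − 33·90)/1914 = 111/58; q = (273·90 − 33·603)/1914 = 1557/638.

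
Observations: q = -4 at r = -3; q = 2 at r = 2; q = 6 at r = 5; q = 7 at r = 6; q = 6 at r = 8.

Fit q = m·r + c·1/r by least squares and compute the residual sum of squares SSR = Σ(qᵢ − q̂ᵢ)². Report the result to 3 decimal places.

SSR = 5.935

Setting ∂/∂m … = 0 gives: 138·m + 5·c = 136;  5·m + (6401/14400)·c = 109/20.
det = 138·(6401/14400) − 5² = 87223/2400.
m = (136·(6401/14400) − 5·(109/20))/(87223/2400) = 239068/261669; c = (138·(109/20) − 5·136)/(87223/2400) = 173040/87223.
Residuals: -52144/87223, -214358/261669, 270850/261669, 103585/87223, -407420/261669; SSR = 1552877/261669.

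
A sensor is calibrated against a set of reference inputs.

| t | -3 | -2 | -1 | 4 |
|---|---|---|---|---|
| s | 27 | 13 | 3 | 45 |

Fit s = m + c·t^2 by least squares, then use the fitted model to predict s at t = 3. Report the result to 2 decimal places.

Entries of XᵀX: Σ1 = 4, Σt^2 = 30, Σt^2·t^2 = 354.
And Σs = 88, Σt^2·s = 1018.
Eliminating c: 354·(row 1) − 30·(row 2) gives 516·m = 354·88 − 30·1018 = 612, so m = 51/43.
Then c = (1018 − 30·(51/43))/354 = 358/129.
At t = 3: ŝ = (51/43)·(1) + (358/129)·(9) = 1125/43.

ŝ = 26.16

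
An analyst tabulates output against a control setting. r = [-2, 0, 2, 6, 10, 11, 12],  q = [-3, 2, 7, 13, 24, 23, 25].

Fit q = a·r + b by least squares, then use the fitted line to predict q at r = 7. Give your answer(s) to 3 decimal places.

Normal-equation sums: Σr·r = 409, Σr = 39, Σ1 = 7.
For Aᵀq: Σr·q = 891, Σq = 91.
AᵀA·[a, b]ᵀ = Aᵀq becomes [[409, 39]; [39, 7]]·[a, b]ᵀ = [891, 91]ᵀ.
Eliminating b: 7·(row 1) − 39·(row 2) gives 1342·a = 7·891 − 39·91 = 2688, so a = 1344/671.
Then b = (91 − 39·(1344/671))/7 = 1235/671.
At r = 7: q̂ = (1344/671)·(7) + (1235/671)·(1) = 10643/671.

q̂ = 15.861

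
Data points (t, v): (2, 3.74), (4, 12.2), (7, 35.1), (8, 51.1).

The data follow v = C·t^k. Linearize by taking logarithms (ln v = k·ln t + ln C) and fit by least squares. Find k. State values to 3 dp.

k = 1.857

Taking logs, ln v = k·ln t + ln C, so regress ln v on ln t.
XᵀX = [[10.5129, 6.1048]; [6.1048, 4]], rhs = [19.4861, 11.3125]ᵀ  (here Σln t = 6.1048, Σ(ln t)² = 10.5129, Σln v = 11.3125, Σln t·ln v = 19.4861).
Δ = 10.5129·4 − (6.1048)² = 4.7831; k = (19.4861·4 − 6.1048·11.3125)/4.7831 = 1.85730, ln C = (10.5129·11.3125 − 6.1048·19.4861)/4.7831 = -0.00649.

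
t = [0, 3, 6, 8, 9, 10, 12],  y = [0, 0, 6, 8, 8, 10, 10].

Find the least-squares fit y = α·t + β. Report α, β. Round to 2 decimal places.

α = 0.99, β = -0.80

Setting ∂/∂α … = 0 gives: 434·α + 48·β = 392;  48·α + 7·β = 42.
(Σt·t = 434, Σt = 48, Σ1 = 7, Σt·y = 392, Σy = 42.)
Determinant 434·7 − 48² = 734.
α = (392·7 − 48·42)/734 = 364/367; β = (434·42 − 48·392)/734 = -294/367.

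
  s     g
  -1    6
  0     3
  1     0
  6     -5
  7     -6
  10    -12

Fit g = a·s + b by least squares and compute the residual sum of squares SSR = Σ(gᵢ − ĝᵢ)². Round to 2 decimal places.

SSR = 6.55

Sums needed: Σs·s = 187, Σs = 23, Σ1 = 6.
Right-hand side: Σs·g = -198, Σg = -14.
So AᵀA·[a, b]ᵀ = Aᵀg: [[187, 23]; [23, 6]]·[a, b]ᵀ = [-198, -14]ᵀ.
Δ = 187·6 − 23² = 593.
a = ((-198)·6 − 23·(-14))/593 = -866/593; b = (187·(-14) − 23·(-198))/593 = 1936/593.
Residuals: 756/593, -157/593, -1070/593, 295/593, 568/593, -392/593; SSR = 3886/593.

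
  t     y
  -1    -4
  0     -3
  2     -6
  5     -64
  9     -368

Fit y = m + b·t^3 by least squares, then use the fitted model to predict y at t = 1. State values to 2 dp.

The normal system AᵀA·[m, b]ᵀ = Aᵀy is [[5, 861]; [861, 547131]]·[m, b]ᵀ = [-445, -276316]ᵀ.
Eliminating b: 547131·(row 1) − 861·(row 2) gives 1994334·m = 547131·(-445) − 861·(-276316) = -5565219, so m = -1855073/664778.
Then b = ((-276316) − 861·(-1855073/664778))/547131 = -998435/1994334.
At t = 1: ŷ = (-1855073/664778)·(1) + (-998435/1994334)·(1) = -3281827/997167.

ŷ = -3.29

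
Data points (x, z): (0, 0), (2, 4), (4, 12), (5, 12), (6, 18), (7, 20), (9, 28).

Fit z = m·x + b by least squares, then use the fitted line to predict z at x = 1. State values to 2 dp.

The normal system MᵀM·[m, b]ᵀ = Mᵀz is [[211, 33]; [33, 7]]·[m, b]ᵀ = [616, 94]ᵀ.
Eliminating b: 7·(row 1) − 33·(row 2) gives 388·m = 7·616 − 33·94 = 1210, so m = 605/194.
Then b = (94 − 33·(605/194))/7 = -247/194.
At x = 1: ẑ = (605/194)·(1) + (-247/194)·(1) = 179/97.

ẑ = 1.85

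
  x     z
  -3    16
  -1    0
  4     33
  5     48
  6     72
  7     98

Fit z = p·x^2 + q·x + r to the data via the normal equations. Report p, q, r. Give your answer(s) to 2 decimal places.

Entries of AᵀA: Σx^2·x^2 = 4660, Σx^2·x = 720, Σx^2 = 136, Σx·x = 136, Σx = 18, Σ1 = 6.
Moment sums: Σx^2·z = 9266, Σx·z = 1442, Σz = 267.
AᵀA·[p, q, r]ᵀ = Aᵀz becomes [[4660, 720, 136]; [720, 136, 18]; [136, 18, 6]]·[p, q, r]ᵀ = [9266, 1442, 267]ᵀ.
Inverting the 3×3 Gram matrix, [p, q, r]ᵀ = [47667/23998, 479/1846, -15611/11999]ᵀ.

p = 1.99, q = 0.26, r = -1.30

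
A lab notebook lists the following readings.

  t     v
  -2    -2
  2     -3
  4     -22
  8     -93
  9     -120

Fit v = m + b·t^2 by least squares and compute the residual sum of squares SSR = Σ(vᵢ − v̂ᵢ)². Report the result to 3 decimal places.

Compute the Gram sums: Σ1 = 5, Σt^2 = 169, Σt^2·t^2 = 10945.
And Σv = -240, Σt^2·v = -16044.
det = 5·10945 − 169² = 26164.
m = ((-240)·10945 − 169·(-16044))/26164 = 21159/6541; b = (5·(-16044) − 169·(-240))/26164 = -9915/6541.
Residuals: 5419/6541, -1122/6541, -6421/6541, 5088/6541, -2964/6541; SSR = 16286/6541.

SSR = 2.490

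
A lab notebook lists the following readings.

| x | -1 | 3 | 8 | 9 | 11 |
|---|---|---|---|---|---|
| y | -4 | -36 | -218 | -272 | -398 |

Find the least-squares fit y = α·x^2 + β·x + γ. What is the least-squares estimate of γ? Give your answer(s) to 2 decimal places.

γ = -2.75

The normal system MᵀM·[α, β, γ]ᵀ = Mᵀy is [[25380, 2598, 276]; [2598, 276, 30]; [276, 30, 5]]·[α, β, γ]ᵀ = [-84470, -8674, -928]ᵀ.
Row-reducing yields α = -110671/36057, β = -80635/36057, γ = -4730/1717.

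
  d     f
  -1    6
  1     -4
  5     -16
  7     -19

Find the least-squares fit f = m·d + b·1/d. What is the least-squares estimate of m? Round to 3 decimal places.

Setting ∂/∂m … = 0 gives: 76·m + 4·b = -223;  4·m + (2524/1225)·b = -557/35.
Δ = 76·(2524/1225) − 4² = 172224/1225.
m = ((-223)·(2524/1225) − 4·(-557/35))/(172224/1225) = -20203/7176; b = (76·(-557/35) − 4·(-223))/(172224/1225) = -16205/7176.

m = -2.815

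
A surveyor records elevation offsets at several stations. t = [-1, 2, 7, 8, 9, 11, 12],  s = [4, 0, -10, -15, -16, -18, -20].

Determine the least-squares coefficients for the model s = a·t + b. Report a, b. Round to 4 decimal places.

a = -1.9407, b = 2.5932

Sums needed: Σt·t = 464, Σt = 48, Σ1 = 7.
And Σt·s = -776, Σs = -75.
Normal equations: [[464, 48]; [48, 7]]·[a, b]ᵀ = [-776, -75]ᵀ.
Δ = 464·7 − 48² = 944.
a = ((-776)·7 − 48·(-75))/944 = -229/118; b = (464·(-75) − 48·(-776))/944 = 153/59.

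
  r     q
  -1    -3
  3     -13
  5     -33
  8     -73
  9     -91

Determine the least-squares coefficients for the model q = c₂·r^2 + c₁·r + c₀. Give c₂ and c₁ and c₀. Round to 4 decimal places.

Entries of AᵀA: Σr^2·r^2 = 11364, Σr^2·r = 1392, Σr^2 = 180, Σr·r = 180, Σr = 24, Σ1 = 5.
Moment sums: Σr^2·q = -12988, Σr·q = -1604, Σq = -213.
AᵀA·[c₂, c₁, c₀]ᵀ = Aᵀq becomes [[11364, 1392, 180]; [1392, 180, 24]; [180, 24, 5]]·[c₂, c₁, c₀]ᵀ = [-12988, -1604, -213]ᵀ.
Inverting the 3×3 Gram matrix, [c₂, c₁, c₀]ᵀ = [-3922/3927, -299/357, -491/187]ᵀ.

c₂ = -0.9987, c₁ = -0.8375, c₀ = -2.6257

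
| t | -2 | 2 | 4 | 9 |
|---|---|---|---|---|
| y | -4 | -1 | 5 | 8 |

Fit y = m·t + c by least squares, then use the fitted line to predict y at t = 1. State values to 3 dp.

ŷ = -0.582

Sums needed: Σt·t = 105, Σt = 13, Σ1 = 4.
And Σt·y = 98, Σy = 8.
Normal equations: [[105, 13]; [13, 4]]·[m, c]ᵀ = [98, 8]ᵀ.
Eliminating c: 4·(row 1) − 13·(row 2) gives 251·m = 4·98 − 13·8 = 288, so m = 288/251.
Then c = (8 − 13·(288/251))/4 = -434/251.
At t = 1: ŷ = (288/251)·(1) + (-434/251)·(1) = -146/251.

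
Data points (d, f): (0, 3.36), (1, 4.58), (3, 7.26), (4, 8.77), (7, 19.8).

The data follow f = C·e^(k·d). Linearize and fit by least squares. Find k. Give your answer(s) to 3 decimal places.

Linearized form: ln f = k·d + ln C. From the 5 transformed points,
XᵀX = [[75.0000, 15.0000]; [15.0000, 5]], rhs = [37.0540, 9.8730]ᵀ  (here Σd = 15.0000, Σ(d)² = 75.0000, Σln f = 9.8730, Σd·ln f = 37.0540).
Δ = 75.0000·5 − (15.0000)² = 150.0000; k = (37.0540·5 − 15.0000·9.8730)/150.0000 = 0.24783, ln C = (75.0000·9.8730 − 15.0000·37.0540)/150.0000 = 1.23112.

k = 0.248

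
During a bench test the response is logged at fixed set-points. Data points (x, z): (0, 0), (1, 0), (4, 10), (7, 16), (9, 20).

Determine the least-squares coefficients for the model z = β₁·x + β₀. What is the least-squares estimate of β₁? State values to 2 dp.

β₁ = 2.36

Normal-equation sums: Σx·x = 147, Σx = 21, Σ1 = 5.
And Σx·z = 332, Σz = 46.
So AᵀA·[β₁, β₀]ᵀ = Aᵀz: [[147, 21]; [21, 5]]·[β₁, β₀]ᵀ = [332, 46]ᵀ.
Eliminating β₀: 5·(row 1) − 21·(row 2) gives 294·β₁ = 5·332 − 21·46 = 694, so β₁ = 347/147.
Then β₀ = (46 − 21·(347/147))/5 = -5/7.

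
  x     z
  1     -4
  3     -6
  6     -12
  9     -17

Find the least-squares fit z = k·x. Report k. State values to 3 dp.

k = -1.945

Compute the Gram sums: Σx·x = 127.
Moment sums: Σx·z = -247.
k = (-247)/127 = -1.94488.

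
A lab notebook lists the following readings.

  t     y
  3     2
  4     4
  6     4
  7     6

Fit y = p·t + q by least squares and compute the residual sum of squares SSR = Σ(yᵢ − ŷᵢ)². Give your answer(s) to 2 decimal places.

Setting ∂/∂p … = 0 gives: 110·p + 20·q = 88;  20·p + 4·q = 16.
(Σt·t = 110, Σt = 20, Σ1 = 4, Σt·y = 88, Σy = 16.)
Determinant 110·4 − 20² = 40.
p = (88·4 − 20·16)/40 = 4/5; q = (110·16 − 20·88)/40 = 0.
Residuals: -2/5, 4/5, -4/5, 2/5; SSR = 8/5.

SSR = 1.60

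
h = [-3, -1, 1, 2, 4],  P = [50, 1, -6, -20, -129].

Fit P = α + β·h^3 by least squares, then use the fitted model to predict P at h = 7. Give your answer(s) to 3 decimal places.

P̂ = -678.749

Normal-equation sums: Σ1 = 5, Σh^3 = 45, Σh^3·h^3 = 4891.
And ΣP = -104, Σh^3·P = -9773.
Determinant 5·4891 − 45² = 22430.
α = ((-104)·4891 − 45·(-9773))/22430 = -68879/22430; β = (5·(-9773) − 45·(-104))/22430 = -8837/4486.
At h = 7: P̂ = (-68879/22430)·(1) + (-8837/4486)·(343) = -7612167/11215.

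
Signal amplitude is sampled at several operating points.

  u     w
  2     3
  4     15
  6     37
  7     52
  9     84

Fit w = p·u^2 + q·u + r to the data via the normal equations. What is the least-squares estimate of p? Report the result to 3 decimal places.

p = 1.014

The normal equations are: 10530·p + 1360·q + 186·r = 10936;  1360·p + 186·q + 28·r = 1408;  186·p + 28·q + 5·r = 191.
Row-reducing yields p = 5141/5071, q = 2710/5071, r = -12709/5071.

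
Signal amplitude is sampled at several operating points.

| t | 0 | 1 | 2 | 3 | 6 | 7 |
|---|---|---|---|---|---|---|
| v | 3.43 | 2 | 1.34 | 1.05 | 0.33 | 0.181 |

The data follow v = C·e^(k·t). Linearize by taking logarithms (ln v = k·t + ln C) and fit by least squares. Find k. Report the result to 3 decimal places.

k = -0.398

With ln vᵢ as the transformed response and tᵢ as the regressor:
Σt = 19.0000, Σ(t)² = 99.0000, Σln v = -0.5508, Σt·ln v = -17.1919.
Normal system: [[99.0000, 19.0000]; [19.0000, 6]]·[k, ln C]ᵀ = [-17.1919, -0.5508]ᵀ.
Solving (det = 233.0000): k = -0.39780, ln C = 1.16791.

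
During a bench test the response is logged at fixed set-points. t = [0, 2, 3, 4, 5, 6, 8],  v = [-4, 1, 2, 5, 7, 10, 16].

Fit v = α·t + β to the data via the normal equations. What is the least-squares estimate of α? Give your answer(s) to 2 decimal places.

Normal-equation sums: Σt·t = 154, Σt = 28, Σ1 = 7.
Moment sums: Σt·v = 251, Σv = 37.
Normal equations: [[154, 28]; [28, 7]]·[α, β]ᵀ = [251, 37]ᵀ.
Δ = 154·7 − 28² = 294.
α = (251·7 − 28·37)/294 = 103/42; β = (154·37 − 28·251)/294 = -95/21.

α = 2.45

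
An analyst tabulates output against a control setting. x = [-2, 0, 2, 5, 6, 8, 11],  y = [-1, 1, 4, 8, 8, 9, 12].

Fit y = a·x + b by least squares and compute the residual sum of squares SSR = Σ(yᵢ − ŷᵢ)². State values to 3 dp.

With design matrix A, AᵀA = [[254, 30]; [30, 7]] and Aᵀy = [302, 41]ᵀ.
Δ = 254·7 − 30² = 878.
a = (302·7 − 30·41)/878 = 442/439; b = (254·41 − 30·302)/878 = 677/439.
Residuals: -232/439, -238/439, 195/439, 625/439, 183/439, -262/439, -271/439; SSR = 1628/439.

SSR = 3.708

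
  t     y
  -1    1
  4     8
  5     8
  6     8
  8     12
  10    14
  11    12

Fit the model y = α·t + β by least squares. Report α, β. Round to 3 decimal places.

Normal-equation sums: Σt·t = 363, Σt = 43, Σ1 = 7.
For Xᵀy: Σt·y = 487, Σy = 63.
XᵀX·[α, β]ᵀ = Xᵀy becomes [[363, 43]; [43, 7]]·[α, β]ᵀ = [487, 63]ᵀ.
det = 363·7 − 43² = 692.
α = (487·7 − 43·63)/692 = 175/173; β = (363·63 − 43·487)/692 = 482/173.

α = 1.012, β = 2.786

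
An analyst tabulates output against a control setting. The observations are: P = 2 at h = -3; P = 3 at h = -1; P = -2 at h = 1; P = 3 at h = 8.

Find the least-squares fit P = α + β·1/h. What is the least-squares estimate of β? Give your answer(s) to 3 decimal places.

Sums needed: Σ1 = 4, Σ1/h = -5/24, Σ1/h·1/h = 1225/576.
Moment sums: ΣP = 6, Σ1/h·P = -127/24.
Δ = 4·(1225/576) − (-5/24)² = 1625/192.
α = (6·(1225/576) − (-5/24)·(-127/24))/(1625/192) = 1343/975; β = (4·(-127/24) − (-5/24)·6)/(1625/192) = -3824/1625.

β = -2.353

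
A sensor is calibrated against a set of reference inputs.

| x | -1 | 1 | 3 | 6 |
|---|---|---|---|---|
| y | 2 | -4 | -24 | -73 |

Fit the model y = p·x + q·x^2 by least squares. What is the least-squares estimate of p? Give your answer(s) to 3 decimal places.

Sums needed: Σx·x = 47, Σx·x^2 = 243, Σx^2·x^2 = 1379.
Moment sums: Σx·y = -516, Σx^2·y = -2846.
Eliminating q: 1379·(row 1) − 243·(row 2) gives 5764·p = 1379·(-516) − 243·(-2846) = -19986, so p = -9993/2882.
Then q = ((-2846) − 243·(-9993/2882))/1379 = -4187/2882.

p = -3.467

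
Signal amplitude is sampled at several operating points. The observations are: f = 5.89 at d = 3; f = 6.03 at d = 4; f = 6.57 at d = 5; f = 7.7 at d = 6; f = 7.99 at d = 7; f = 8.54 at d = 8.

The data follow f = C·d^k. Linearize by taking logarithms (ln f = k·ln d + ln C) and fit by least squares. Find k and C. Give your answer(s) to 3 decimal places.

k = 0.412, C = 3.567

With ln fᵢ as the transformed response and ln dᵢ as the regressor:
Σln d = 9.9115, Σ(ln d)² = 17.0401, Σln f = 11.7167, Σln d·ln f = 19.6300.
Equations: 17.0401·k + 9.9115·ln C = 19.6300;  9.9115·k + 6·ln C = 11.7167.
Slope k = (n·Σln d·ln f − Σln d·Σln f)/(n·Σ(ln d)² − (Σln d)²) = (6·19.6300 − 9.9115·11.7167)/4.0036 = 0.41224; ln C = (Σln f − k·Σln d)/n = 1.27180, so C = exp(1.27180) = 3.56726.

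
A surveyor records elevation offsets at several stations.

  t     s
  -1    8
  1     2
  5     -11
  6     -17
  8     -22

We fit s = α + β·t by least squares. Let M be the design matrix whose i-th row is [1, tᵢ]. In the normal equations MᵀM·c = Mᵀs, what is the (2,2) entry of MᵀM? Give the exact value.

Row 2 ↔ basis t, column 2 ↔ basis t, so (MᵀM)_{2,2} = Σᵢ (t)·(t) = (-1)·(-1) + (1)·(1) + (5)·(5) + (6)·(6) + (8)·(8) = 127.

127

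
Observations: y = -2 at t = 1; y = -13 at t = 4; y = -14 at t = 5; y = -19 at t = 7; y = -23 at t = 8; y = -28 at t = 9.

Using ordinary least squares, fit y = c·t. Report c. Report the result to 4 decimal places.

c = -2.9364

Normal-equation sums: Σt·t = 236.
Moment sums: Σt·y = -693.
c = (-693)/236 = -2.93644.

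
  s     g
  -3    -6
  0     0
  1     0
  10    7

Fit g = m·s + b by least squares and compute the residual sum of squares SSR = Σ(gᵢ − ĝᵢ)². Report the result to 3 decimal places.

Sums needed: Σs·s = 110, Σs = 8, Σ1 = 4.
And Σs·g = 88, Σg = 1.
Normal equations: [[110, 8]; [8, 4]]·[m, b]ᵀ = [88, 1]ᵀ.
det = 110·4 − 8² = 376.
m = (88·4 − 8·1)/376 = 43/47; b = (110·1 − 8·88)/376 = -297/188.
Residuals: -315/188, 297/188, 125/188, -107/188; SSR = 1141/188.

SSR = 6.069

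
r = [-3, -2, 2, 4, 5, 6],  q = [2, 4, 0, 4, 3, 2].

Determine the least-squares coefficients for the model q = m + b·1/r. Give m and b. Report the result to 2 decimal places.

Compute the Gram sums: Σ1 = 6, Σ1/r = 17/60, Σ1/r·1/r = 2669/3600.
For Xᵀq: Σq = 15, Σ1/r·q = -11/15.
Eliminating b: (2669/3600)·(row 1) − (17/60)·(row 2) gives (629/144)·m = (2669/3600)·15 − (17/60)·(-11/15) = 40783/3600, so m = 2399/925.
Then b = ((-11/15) − (17/60)·(2399/925))/(2669/3600) = -6228/3145.

m = 2.59, b = -1.98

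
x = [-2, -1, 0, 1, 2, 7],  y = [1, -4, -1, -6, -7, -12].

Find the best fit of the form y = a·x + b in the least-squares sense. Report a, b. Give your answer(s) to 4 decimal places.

Entries of AᵀA: Σx·x = 59, Σx = 7, Σ1 = 6.
And Σx·y = -102, Σy = -29.
So AᵀA·[a, b]ᵀ = Aᵀy: [[59, 7]; [7, 6]]·[a, b]ᵀ = [-102, -29]ᵀ.
det = 59·6 − 7² = 305.
a = ((-102)·6 − 7·(-29))/305 = -409/305; b = (59·(-29) − 7·(-102))/305 = -997/305.

a = -1.3410, b = -3.2689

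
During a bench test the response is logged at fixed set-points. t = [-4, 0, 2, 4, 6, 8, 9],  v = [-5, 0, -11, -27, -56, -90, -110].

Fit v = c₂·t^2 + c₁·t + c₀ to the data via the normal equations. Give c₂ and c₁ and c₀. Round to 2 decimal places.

c₂ = -1.03, c₁ = -2.94, c₀ = -0.19

From the data, Σt^2·t^2 = 12481, Σt^2·t = 1465, Σt^2 = 217, Σt·t = 217, Σt = 25, Σ1 = 7.
And Σt^2·v = -17242, Σt·v = -2156, Σv = -299.
Row-reducing yields c₂ = -156011/150948, c₁ = -63317/21564, c₀ = -14185/75474.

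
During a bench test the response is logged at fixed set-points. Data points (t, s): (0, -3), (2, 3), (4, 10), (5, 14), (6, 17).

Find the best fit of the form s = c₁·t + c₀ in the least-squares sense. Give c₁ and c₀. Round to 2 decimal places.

c₁ = 3.39, c₀ = -3.32

With design matrix M, MᵀM = [[81, 17]; [17, 5]] and Mᵀs = [218, 41]ᵀ.
Δ = 81·5 − 17² = 116.
c₁ = (218·5 − 17·41)/116 = 393/116; c₀ = (81·41 − 17·218)/116 = -385/116.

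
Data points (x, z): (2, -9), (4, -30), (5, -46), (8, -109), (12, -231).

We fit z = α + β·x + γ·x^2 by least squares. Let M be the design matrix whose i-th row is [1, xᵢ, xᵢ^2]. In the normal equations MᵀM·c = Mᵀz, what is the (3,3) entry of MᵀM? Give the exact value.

25729

Row 3 ↔ basis x^2, column 3 ↔ basis x^2, so (MᵀM)_{3,3} = Σᵢ (x^2)·(x^2) = (4)·(4) + (16)·(16) + (25)·(25) + (64)·(64) + (144)·(144) = 25729.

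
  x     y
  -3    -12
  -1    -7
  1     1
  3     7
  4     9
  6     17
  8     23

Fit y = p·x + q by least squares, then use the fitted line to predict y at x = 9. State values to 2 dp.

ŷ = 26.16

From the data, Σx·x = 136, Σx = 18, Σ1 = 7.
Right-hand side: Σx·y = 387, Σy = 38.
Determinant 136·7 − 18² = 628.
p = (387·7 − 18·38)/628 = 2025/628; q = (136·38 − 18·387)/628 = -899/314.
At x = 9: ŷ = (2025/628)·(9) + (-899/314)·(1) = 16427/628.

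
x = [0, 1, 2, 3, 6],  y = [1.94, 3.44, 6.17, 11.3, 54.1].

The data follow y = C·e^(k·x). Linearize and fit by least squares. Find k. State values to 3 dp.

k = 0.555

Taking logs, ln y = k·x + ln C, so regress ln y on x.
Σx = 12.0000, Σ(x)² = 50.0000, Σln y = 10.1335, Σx·ln y = 36.0943.
Equations: 50.0000·k + 12.0000·ln C = 36.0943;  12.0000·k + 5·ln C = 10.1335.
Slope k = (n·Σx·ln y − Σx·Σln y)/(n·Σ(x)² − (Σx)²) = (5·36.0943 − 12.0000·10.1335)/106.0000 = 0.55537; ln C = (Σln y − k·Σx)/n = 0.69381.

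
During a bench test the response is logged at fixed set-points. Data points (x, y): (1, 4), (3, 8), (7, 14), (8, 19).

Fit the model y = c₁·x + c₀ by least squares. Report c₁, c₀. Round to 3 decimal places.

The normal equations are: 123·c₁ + 19·c₀ = 278;  19·c₁ + 4·c₀ = 45.
Eliminating c₀: 4·(row 1) − 19·(row 2) gives 131·c₁ = 4·278 − 19·45 = 257, so c₁ = 257/131.
Then c₀ = (45 − 19·(257/131))/4 = 253/131.

c₁ = 1.962, c₀ = 1.931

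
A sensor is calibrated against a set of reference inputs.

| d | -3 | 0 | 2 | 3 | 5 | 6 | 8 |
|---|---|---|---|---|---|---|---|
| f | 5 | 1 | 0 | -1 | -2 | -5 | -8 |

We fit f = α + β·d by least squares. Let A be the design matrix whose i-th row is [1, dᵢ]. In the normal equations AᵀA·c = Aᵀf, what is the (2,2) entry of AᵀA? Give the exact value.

147

Row 2 ↔ basis d, column 2 ↔ basis d, so (AᵀA)_{2,2} = Σᵢ (d)·(d) = (-3)·(-3) + (0)·(0) + (2)·(2) + (3)·(3) + (5)·(5) + (6)·(6) + (8)·(8) = 147.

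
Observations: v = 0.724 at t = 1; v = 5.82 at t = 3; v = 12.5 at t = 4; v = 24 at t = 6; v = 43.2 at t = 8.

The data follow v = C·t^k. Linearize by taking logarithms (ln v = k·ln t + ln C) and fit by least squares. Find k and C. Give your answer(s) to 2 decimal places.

k = 1.97, C = 0.72

Linearized form: ln v = k·ln t + ln C. From the 5 transformed points,
Σln t = 6.3561, Σ(ln t)² = 10.6632, Σln v = 10.9080, Σln t·ln v = 18.9615.
Normal system: [[10.6632, 6.3561]; [6.3561, 5]]·[k, ln C]ᵀ = [18.9615, 10.9080]ᵀ.
Slope k = (n·Σln t·ln v − Σln t·Σln v)/(n·Σ(ln t)² − (Σln t)²) = (5·18.9615 − 6.3561·10.9080)/12.9161 = 1.97239; ln C = (Σln v − k·Σln t)/n = -0.32575, so C = exp(-0.32575) = 0.72199.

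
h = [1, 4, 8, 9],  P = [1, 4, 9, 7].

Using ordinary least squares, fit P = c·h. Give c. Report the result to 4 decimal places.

c = 0.9383

Normal-equation sums: Σh·h = 162.
Moment sums: Σh·P = 152.
Hence c = 152 / 162 ≈ 0.938272.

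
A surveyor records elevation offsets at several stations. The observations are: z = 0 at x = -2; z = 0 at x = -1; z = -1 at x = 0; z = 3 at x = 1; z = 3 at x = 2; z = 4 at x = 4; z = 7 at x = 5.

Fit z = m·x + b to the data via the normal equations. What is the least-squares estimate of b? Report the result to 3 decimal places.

b = 1.000

MᵀM·[m, b]ᵀ = Mᵀz reads: 51·m + 9·b = 60;  9·m + 7·b = 16.
(Σx·x = 51, Σx = 9, Σ1 = 7, Σx·z = 60, Σz = 16.)
Determinant 51·7 − 9² = 276.
m = (60·7 − 9·16)/276 = 1; b = (51·16 − 9·60)/276 = 1.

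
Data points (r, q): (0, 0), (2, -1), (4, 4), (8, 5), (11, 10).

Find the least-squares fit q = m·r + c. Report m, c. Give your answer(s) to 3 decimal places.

Compute the Gram sums: Σr·r = 205, Σr = 25, Σ1 = 5.
Moment sums: Σr·q = 164, Σq = 18.
So XᵀX·[m, c]ᵀ = Xᵀq: [[205, 25]; [25, 5]]·[m, c]ᵀ = [164, 18]ᵀ.
Determinant 205·5 − 25² = 400.
m = (164·5 − 25·18)/400 = 37/40; c = (205·18 − 25·164)/400 = -41/40.

m = 0.925, c = -1.025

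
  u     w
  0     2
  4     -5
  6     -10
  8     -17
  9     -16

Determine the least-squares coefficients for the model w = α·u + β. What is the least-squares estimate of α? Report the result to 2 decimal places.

α = -2.18

Sums needed: Σu·u = 197, Σu = 27, Σ1 = 5.
Moment sums: Σu·w = -360, Σw = -46.
Normal equations: [[197, 27]; [27, 5]]·[α, β]ᵀ = [-360, -46]ᵀ.
Δ = 197·5 − 27² = 256.
α = ((-360)·5 − 27·(-46))/256 = -279/128; β = (197·(-46) − 27·(-360))/256 = 329/128.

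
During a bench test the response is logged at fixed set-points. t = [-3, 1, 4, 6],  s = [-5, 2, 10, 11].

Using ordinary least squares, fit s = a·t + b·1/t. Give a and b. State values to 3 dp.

a = 1.979, b = 0.068

With design matrix X, XᵀX = [[62, 4]; [4, 173/144]] and Xᵀs = [123, 8]ᵀ.
Eliminating b: (173/144)·(row 1) − 4·(row 2) gives (4211/72)·a = (173/144)·123 − 4·8 = 5557/48, so a = 16671/8422.
Then b = (8 − 4·(16671/8422))/(173/144) = 288/4211.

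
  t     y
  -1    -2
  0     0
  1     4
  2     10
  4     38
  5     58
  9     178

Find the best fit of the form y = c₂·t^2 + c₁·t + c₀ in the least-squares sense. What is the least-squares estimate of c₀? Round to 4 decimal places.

c₀ = -1.0271

With design matrix A, AᵀA = [[7460, 926, 128]; [926, 128, 20]; [128, 20, 7]] and Aᵀy = [16518, 2070, 286]ᵀ.
Solving the 3×3 system (Gaussian elimination) gives c₂ = 57107/28483, c₁ = 52061/28483, c₀ = -29254/28483.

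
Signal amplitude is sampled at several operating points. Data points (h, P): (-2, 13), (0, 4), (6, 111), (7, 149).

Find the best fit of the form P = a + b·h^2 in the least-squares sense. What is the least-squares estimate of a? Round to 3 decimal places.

The normal system XᵀX·[a, b]ᵀ = XᵀP is [[4, 89]; [89, 3713]]·[a, b]ᵀ = [277, 11349]ᵀ.
det = 4·3713 − 89² = 6931.
a = (277·3713 − 89·11349)/6931 = 18440/6931; b = (4·11349 − 89·277)/6931 = 20743/6931.

a = 2.661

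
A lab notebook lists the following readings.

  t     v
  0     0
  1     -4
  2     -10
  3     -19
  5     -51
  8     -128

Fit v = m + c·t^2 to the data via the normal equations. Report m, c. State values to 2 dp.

m = -1.33, c = -1.98

Setting ∂/∂m … = 0 gives: 6·m + 103·c = -212;  103·m + 4819·c = -9682.
Determinant 6·4819 − 103² = 18305.
m = ((-212)·4819 − 103·(-9682))/18305 = -24382/18305; c = (6·(-9682) − 103·(-212))/18305 = -36256/18305.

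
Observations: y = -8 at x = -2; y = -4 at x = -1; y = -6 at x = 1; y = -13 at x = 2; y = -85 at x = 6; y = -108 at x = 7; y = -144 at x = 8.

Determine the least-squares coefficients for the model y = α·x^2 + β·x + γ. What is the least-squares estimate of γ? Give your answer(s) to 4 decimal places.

The normal equations are: 7827·α + 1071·β + 159·γ = -17662;  1071·α + 159·β + 21·γ = -2430;  159·α + 21·β + 7·γ = -368.
Row-reducing yields α = -61517/30243, β = -12365/10081, γ = -27106/10081.

γ = -2.6888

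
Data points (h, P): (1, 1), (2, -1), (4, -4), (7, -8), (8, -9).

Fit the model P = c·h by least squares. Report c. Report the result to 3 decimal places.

c = -1.082

The normal system XᵀX·[c]ᵀ = XᵀP is [[134]]·[c]ᵀ = [-145]ᵀ.
Hence c = -145 / 134 ≈ -1.08209.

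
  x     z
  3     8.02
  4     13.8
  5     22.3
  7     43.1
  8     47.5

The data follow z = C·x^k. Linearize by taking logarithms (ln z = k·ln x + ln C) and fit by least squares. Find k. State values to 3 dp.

With ln zᵢ as the transformed response and ln xᵢ as the regressor:
Σln x = 8.1197, Σ(ln x)² = 13.8297, Σln z = 15.4354, Σln x·ln z = 26.2741.
Normal system: [[13.8297, 8.1197]; [8.1197, 5]]·[k, ln C]ᵀ = [26.2741, 15.4354]ᵀ.
Slope k = (n·Σln x·ln z − Σln x·Σln z)/(n·Σ(ln x)² − (Σln x)²) = (5·26.2741 − 8.1197·15.4354)/3.2190 = 1.87613; ln C = (Σln z − k·Σln x)/n = 0.04036.

k = 1.876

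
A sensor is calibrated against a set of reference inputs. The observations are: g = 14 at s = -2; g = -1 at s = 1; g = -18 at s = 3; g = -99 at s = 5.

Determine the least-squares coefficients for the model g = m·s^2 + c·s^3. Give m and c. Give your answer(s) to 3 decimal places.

From the data, Σs^2·s^2 = 723, Σs^2·s^3 = 3337, Σs^3·s^3 = 16419.
And Σs^2·g = -2582, Σs^3·g = -12974.
So MᵀM·[m, c]ᵀ = Mᵀg: [[723, 3337]; [3337, 16419]]·[m, c]ᵀ = [-2582, -12974]ᵀ.
Eliminating c: 16419·(row 1) − 3337·(row 2) gives 735368·m = 16419·(-2582) − 3337·(-12974) = 900380, so m = 225095/183842.
Then c = ((-12974) − 3337·(225095/183842))/16419 = -191017/183842.

m = 1.224, c = -1.039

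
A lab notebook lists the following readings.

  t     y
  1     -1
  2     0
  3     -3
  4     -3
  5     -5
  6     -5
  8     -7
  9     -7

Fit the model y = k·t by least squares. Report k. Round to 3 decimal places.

Entries of MᵀM: Σt·t = 236.
Right-hand side: Σt·y = -196.
So MᵀM·[k]ᵀ = Mᵀy: [[236]]·[k]ᵀ = [-196]ᵀ.
Hence k = -196 / 236 ≈ -0.830508.

k = -0.831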